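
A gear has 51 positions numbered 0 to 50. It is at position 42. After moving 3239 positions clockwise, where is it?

17

3239 mod 51 = 26 (since 63·51 = 3213).
(42 + 26) mod 51 = 17.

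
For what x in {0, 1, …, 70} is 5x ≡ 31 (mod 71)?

5⁻¹ ≡ 57 (mod 71) because 5·57 = 285 = 4·71 + 1.
So x ≡ 57·31 = 1767 ≡ 63 (mod 71).

63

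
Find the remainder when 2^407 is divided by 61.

By repeated squaring mod 61: 2^1≡2, 2^2≡4, 2^4≡16, 2^8≡12, 2^16≡22, 2^32≡57, 2^64≡16, 2^128≡12, 2^256≡22.
407 = 1 + 2 + 4 + 16 + 128 + 256, so 2^407 ≡ 2·4·16·22·12·22 ≡ 17 (mod 61).

17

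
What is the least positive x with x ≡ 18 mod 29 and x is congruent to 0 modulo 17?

221

x ≡ 0 (mod 17) gives x ∈ {0, 17, 34, 51, 68, 85, 102, 119, …}.
The first of these with x mod 29 = 18 is 221.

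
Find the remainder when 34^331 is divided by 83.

45

By repeated squaring mod 83: 34^1≡34, 34^2≡77, 34^4≡36, 34^8≡51, 34^16≡28, 34^32≡37, 34^64≡41, 34^128≡21, 34^256≡26.
331 = 1 + 2 + 8 + 64 + 256, so 34^331 ≡ 34·77·51·41·26 ≡ 45 (mod 83).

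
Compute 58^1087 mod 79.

Successive squares of 58 mod 79: 58^1≡58, 58^2≡46, 58^4≡62, 58^8≡52, 58^16≡18, 58^32≡8, 58^64≡64, 58^128≡67, 58^256≡65, 58^512≡38, 58^1024≡22.
1087 = 1 + 2 + 4 + 8 + 16 + 32 + 1024, so 58^1087 ≡ 58·46·62·52·18·8·22 ≡ 27 (mod 79).

27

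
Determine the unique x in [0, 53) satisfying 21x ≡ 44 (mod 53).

21⁻¹ ≡ 48 (mod 53) because 21·48 = 1008 = 19·53 + 1.
Multiplying both sides by 48: x ≡ 48·44 = 2112 ≡ 45 (mod 53).

45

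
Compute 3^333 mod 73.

46

Square-and-reduce mod 73: 3^1≡3, 3^2≡9, 3^4≡8, 3^8≡64, 3^16≡8, 3^32≡64, 3^64≡8, 3^128≡64, 3^256≡8.
Since 333 = 1 + 4 + 8 + 64 + 256 in binary, 3^333 ≡ 3·8·64·8·8 ≡ 46 (mod 73).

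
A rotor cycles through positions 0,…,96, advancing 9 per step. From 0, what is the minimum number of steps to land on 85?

9⁻¹ ≡ 54 (mod 97) because 9·54 = 486 = 5·97 + 1.
So x ≡ 54·85 = 4590 ≡ 31 (mod 97).

31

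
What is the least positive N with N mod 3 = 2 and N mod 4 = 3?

11

x ≡ 2 (mod 3) gives x ∈ {2, 5, 8, 11}.
The first of these with x mod 4 = 3 is 11.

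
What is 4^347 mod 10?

Last digits of 4^n: 4, 6 (period 2).
347 mod 2 = 1, so the last digit matches 4^1 = 4.

4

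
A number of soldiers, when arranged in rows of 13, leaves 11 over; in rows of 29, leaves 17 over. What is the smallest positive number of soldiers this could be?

Since 29·9 ≡ 1 (mod 13), take x = 17 + 29·((11−17)·9 mod 13) = 17 + 29·11 = 336.
Check: 336 mod 13 = 11, 336 mod 29 = 17.

336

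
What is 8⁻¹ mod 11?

7

11 = 1·8 + 3
8 = 2·3 + 2
3 = 1·2 + 1
2 = 2·1 + 0
Back-substituting gives 8·7 ≡ 1 (mod 11).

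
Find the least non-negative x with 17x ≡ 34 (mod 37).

17⁻¹ ≡ 24 (mod 37) because 17·24 = 408 = 11·37 + 1.
Multiplying both sides by 24: x ≡ 24·34 = 816 ≡ 2 (mod 37).

2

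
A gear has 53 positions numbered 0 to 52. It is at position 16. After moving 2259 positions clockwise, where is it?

2259 mod 53 = 33 (since 42·53 = 2226).
(16 + 33) mod 53 = 49.

49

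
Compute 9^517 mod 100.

Square-and-reduce mod 100: 9^1≡9, 9^2≡81, 9^4≡61, 9^8≡21, 9^16≡41, 9^32≡81, 9^64≡61, 9^128≡21, 9^256≡41, 9^512≡81.
517 = 1 + 4 + 512, so 9^517 ≡ 9·61·81 ≡ 69 (mod 100).

69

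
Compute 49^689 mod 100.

49

By repeated squaring mod 100: 49^1≡49, 49^2≡1, 49^4≡1, 49^8≡1, 49^16≡1, 49^32≡1, 49^64≡1, 49^128≡1, 49^256≡1, 49^512≡1.
Since 689 = 1 + 16 + 32 + 128 + 512 in binary, 49^689 ≡ 49·1·1·1·1 ≡ 49 (mod 100).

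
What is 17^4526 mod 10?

9

Powers of 7 mod 10 repeat with period 4: 7, 9, 3, 1.
4526 mod 4 = 2, so the last digit matches 7^2 = 9.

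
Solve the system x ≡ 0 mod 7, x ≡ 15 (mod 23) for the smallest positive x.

x ≡ 0 (mod 7) gives x ∈ {0, 7, 14, 21, 28, 35, 42, 49, …}.
The first of these with x mod 23 = 15 is 84.

84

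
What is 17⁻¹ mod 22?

22 = 1·17 + 5
17 = 3·5 + 2
5 = 2·2 + 1
2 = 2·1 + 0
Back-substituting gives 17·13 ≡ 1 (mod 22).

13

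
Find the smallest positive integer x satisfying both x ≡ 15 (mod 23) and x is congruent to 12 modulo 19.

x ≡ 12 (mod 19) gives x ∈ {12, 31, 50, 69, 88, 107}.
The first of these with x mod 23 = 15 is 107.

107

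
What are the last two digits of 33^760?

01

Successive squares of 33 mod 100: 33^1≡33, 33^2≡89, 33^4≡21, 33^8≡41, 33^16≡81, 33^32≡61, 33^64≡21, 33^128≡41, 33^256≡81, 33^512≡61.
760 = 8 + 16 + 32 + 64 + 128 + 512, so 33^760 ≡ 41·81·61·21·41·61 ≡ 1 (mod 100).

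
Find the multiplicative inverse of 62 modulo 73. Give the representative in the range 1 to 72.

53

73 = 1·62 + 11
62 = 5·11 + 7
11 = 1·7 + 4
7 = 1·4 + 3
4 = 1·3 + 1
3 = 3·1 + 0
Back-substituting gives 62·53 ≡ 1 (mod 73).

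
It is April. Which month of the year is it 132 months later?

April

Dividing 132 by 12 gives quotient 11 and remainder 0.
April + 0 months → April.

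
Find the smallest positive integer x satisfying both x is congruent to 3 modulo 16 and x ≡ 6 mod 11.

83

x ≡ 6 (mod 11) gives x ∈ {6, 17, 28, 39, 50, 61, 72, 83}.
The first of these with x mod 16 = 3 is 83.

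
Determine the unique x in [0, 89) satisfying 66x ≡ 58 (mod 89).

66⁻¹ ≡ 58 (mod 89) because 66·58 = 3828 = 43·89 + 1.
Multiplying both sides by 58: x ≡ 58·58 = 3364 ≡ 71 (mod 89).
Check: 66·71 = 4686 = 52·89 + 58.

71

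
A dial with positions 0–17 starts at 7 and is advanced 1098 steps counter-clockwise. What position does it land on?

Dividing 1098 by 18 gives quotient 61 and remainder 0.
(7 − 0) mod 18 = 7.

7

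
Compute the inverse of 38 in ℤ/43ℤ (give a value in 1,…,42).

38·17 = 646 = 15·43 + 1, so 38⁻¹ ≡ 17 (mod 43).

17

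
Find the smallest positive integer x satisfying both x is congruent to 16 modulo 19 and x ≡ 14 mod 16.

206

x ≡ 14 (mod 16) gives x ∈ {14, 30, 46, 62, 78, 94, 110, 126, …}.
The first of these with x mod 19 = 16 is 206.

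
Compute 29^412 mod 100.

41

Square-and-reduce mod 100: 29^1≡29, 29^2≡41, 29^4≡81, 29^8≡61, 29^16≡21, 29^32≡41, 29^64≡81, 29^128≡61, 29^256≡21.
Since 412 = 4 + 8 + 16 + 128 + 256 in binary, 29^412 ≡ 81·61·21·61·21 ≡ 41 (mod 100).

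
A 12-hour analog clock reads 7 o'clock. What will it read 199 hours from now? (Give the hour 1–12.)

199 − 16·12 = 7, so 199 ≡ 7 (mod 12).
7 + 7 → 2 on a 12-hour dial.

2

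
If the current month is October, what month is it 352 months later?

352 − 29·12 = 4, so 352 ≡ 4 (mod 12).
October + 4 months → February.

February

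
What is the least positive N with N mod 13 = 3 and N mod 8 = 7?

55

x ≡ 7 (mod 8) gives x ∈ {7, 15, 23, 31, 39, 47, 55}.
The first of these with x mod 13 = 3 is 55.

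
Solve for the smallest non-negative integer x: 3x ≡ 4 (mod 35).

3⁻¹ ≡ 12 (mod 35) because 3·12 = 36 = 1·35 + 1.
So x ≡ 12·4 = 48 ≡ 13 (mod 35).

13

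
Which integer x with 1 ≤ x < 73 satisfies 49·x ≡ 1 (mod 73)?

73 = 1·49 + 24
49 = 2·24 + 1
24 = 24·1 + 0
Back-substituting gives 49·3 ≡ 1 (mod 73).

3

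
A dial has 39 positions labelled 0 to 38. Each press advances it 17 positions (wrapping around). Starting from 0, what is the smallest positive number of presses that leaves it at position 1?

23

17·23 = 391 = 10·39 + 1, so 17⁻¹ ≡ 23 (mod 39).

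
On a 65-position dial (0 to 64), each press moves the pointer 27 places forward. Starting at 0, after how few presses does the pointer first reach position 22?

61

The inverse of 27 mod 65 is 53 (since 27·53 = 1431 ≡ 1).
So x ≡ 53·22 = 1166 ≡ 61 (mod 65).
Check: 27·61 = 1647 = 25·65 + 22.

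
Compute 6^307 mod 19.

Successive squares of 6 mod 19: 6^1≡6, 6^2≡17, 6^4≡4, 6^8≡16, 6^16≡9, 6^32≡5, 6^64≡6, 6^128≡17, 6^256≡4.
Since 307 = 1 + 2 + 16 + 32 + 256 in binary, 6^307 ≡ 6·17·9·5·4 ≡ 6 (mod 19).

6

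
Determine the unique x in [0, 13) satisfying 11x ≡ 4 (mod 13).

11

The inverse of 11 mod 13 is 6 (since 11·6 = 66 ≡ 1).
Multiplying both sides by 6: x ≡ 6·4 = 24 ≡ 11 (mod 13).
Check: 11·11 = 121 = 9·13 + 4.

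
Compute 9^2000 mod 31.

Successive squares of 9 mod 31: 9^1≡9, 9^2≡19, 9^4≡20, 9^8≡28, 9^16≡9, 9^32≡19, 9^64≡20, 9^128≡28, 9^256≡9, 9^512≡19, 9^1024≡20.
2000 = 16 + 64 + 128 + 256 + 512 + 1024, so 9^2000 ≡ 9·20·28·9·19·20 ≡ 25 (mod 31).

25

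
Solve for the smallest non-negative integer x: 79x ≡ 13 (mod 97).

79⁻¹ ≡ 70 (mod 97) because 79·70 = 5530 = 57·97 + 1.
So x ≡ 70·13 = 910 ≡ 37 (mod 97).

37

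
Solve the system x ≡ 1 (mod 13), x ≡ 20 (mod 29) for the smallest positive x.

x ≡ 1 (mod 13) gives x ∈ {1, 14, 27, 40, 53, 66, 79, 92, …}.
The first of these with x mod 29 = 20 is 339.

339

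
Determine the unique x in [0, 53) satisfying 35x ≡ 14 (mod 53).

11

35⁻¹ ≡ 50 (mod 53) because 35·50 = 1750 = 33·53 + 1.
So x ≡ 50·14 = 700 ≡ 11 (mod 53).
Check: 35·11 = 385 = 7·53 + 14.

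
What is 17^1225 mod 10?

The units digit of 17^n cycles with period 4: 7, 9, 3, 1, …
1225 mod 4 = 1, so the last digit matches 7^1 = 7.

7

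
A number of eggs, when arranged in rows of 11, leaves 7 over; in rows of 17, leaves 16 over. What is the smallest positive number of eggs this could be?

84

x ≡ 7 (mod 11) gives x ∈ {7, 18, 29, 40, 51, 62, 73, 84}.
The first of these with x mod 17 = 16 is 84.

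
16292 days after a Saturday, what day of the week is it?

16292 = 2327·7 + 3, so 16292 mod 7 = 3.
Saturday + 3 days → Tuesday.

Tuesday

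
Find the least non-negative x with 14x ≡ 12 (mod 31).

The inverse of 14 mod 31 is 20 (since 14·20 = 280 ≡ 1).
So x ≡ 20·12 = 240 ≡ 23 (mod 31).

23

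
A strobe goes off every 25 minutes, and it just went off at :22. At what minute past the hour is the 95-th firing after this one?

57

95·25 = 2375.
2375 − 39·60 = 35, so 2375 ≡ 35 (mod 60).
(22 + 35) mod 60 = 57.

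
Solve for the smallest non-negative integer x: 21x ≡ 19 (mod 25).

21⁻¹ ≡ 6 (mod 25) because 21·6 = 126 = 5·25 + 1.
Multiplying both sides by 6: x ≡ 6·19 = 114 ≡ 14 (mod 25).

14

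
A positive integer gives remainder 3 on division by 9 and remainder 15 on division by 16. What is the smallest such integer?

Since 16·4 ≡ 1 (mod 9), take x = 15 + 16·((3−15)·4 mod 9) = 15 + 16·6 = 111.
Check: 111 mod 9 = 3, 111 mod 16 = 15.

111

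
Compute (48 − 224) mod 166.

224 = 1·166 + 58, so 224 mod 166 = 58.
(48 − 58) mod 166 = 156.

156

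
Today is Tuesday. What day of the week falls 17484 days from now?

Sunday

Dividing 17484 by 7 gives quotient 2497 and remainder 5.
Tuesday + 5 days → Sunday.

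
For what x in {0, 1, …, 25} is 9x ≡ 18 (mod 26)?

9⁻¹ ≡ 3 (mod 26) because 9·3 = 27 = 1·26 + 1.
Multiplying both sides by 3: x ≡ 3·18 = 54 ≡ 2 (mod 26).
Check: 9·2 = 18 = 0·26 + 18.

2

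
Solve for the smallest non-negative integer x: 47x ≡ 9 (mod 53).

25

47⁻¹ ≡ 44 (mod 53) because 47·44 = 2068 = 39·53 + 1.
Multiplying both sides by 44: x ≡ 44·9 = 396 ≡ 25 (mod 53).
Check: 47·25 = 1175 = 22·53 + 9.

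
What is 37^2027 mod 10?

Last digits of 7^n: 7, 9, 3, 1 (period 4).
2027 mod 4 = 3, so the last digit matches 7^3 = 3.

3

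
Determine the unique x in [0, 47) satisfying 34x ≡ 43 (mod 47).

22

The inverse of 34 mod 47 is 18 (since 34·18 = 612 ≡ 1).
So x ≡ 18·43 = 774 ≡ 22 (mod 47).
Check: 34·22 = 748 = 15·47 + 43.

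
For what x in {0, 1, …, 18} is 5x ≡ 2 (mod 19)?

8

5⁻¹ ≡ 4 (mod 19) because 5·4 = 20 = 1·19 + 1.
So x ≡ 4·2 = 8 ≡ 8 (mod 19).
Check: 5·8 = 40 = 2·19 + 2.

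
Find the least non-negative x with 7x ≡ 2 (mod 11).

5

7⁻¹ ≡ 8 (mod 11) because 7·8 = 56 = 5·11 + 1.
So x ≡ 8·2 = 16 ≡ 5 (mod 11).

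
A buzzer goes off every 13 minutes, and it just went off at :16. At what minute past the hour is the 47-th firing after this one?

47·13 = 611.
Dividing 611 by 60 gives quotient 10 and remainder 11.
(16 + 11) mod 60 = 27.

27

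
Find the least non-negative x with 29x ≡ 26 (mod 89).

50

The inverse of 29 mod 89 is 43 (since 29·43 = 1247 ≡ 1).
Multiplying both sides by 43: x ≡ 43·26 = 1118 ≡ 50 (mod 89).
Check: 29·50 = 1450 = 16·89 + 26.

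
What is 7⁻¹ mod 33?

33 = 4·7 + 5
7 = 1·5 + 2
5 = 2·2 + 1
2 = 2·1 + 0
Back-substituting gives 7·19 ≡ 1 (mod 33).

19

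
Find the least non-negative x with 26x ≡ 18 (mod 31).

15

26⁻¹ ≡ 6 (mod 31) because 26·6 = 156 = 5·31 + 1.
Multiplying both sides by 6: x ≡ 6·18 = 108 ≡ 15 (mod 31).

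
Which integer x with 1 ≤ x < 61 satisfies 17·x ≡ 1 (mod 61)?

18

17·18 = 306 = 5·61 + 1, so 17⁻¹ ≡ 18 (mod 61).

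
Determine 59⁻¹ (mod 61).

30

59·30 = 1770 = 29·61 + 1, so 59⁻¹ ≡ 30 (mod 61).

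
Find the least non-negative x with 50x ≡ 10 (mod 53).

The inverse of 50 mod 53 is 35 (since 50·35 = 1750 ≡ 1).
Multiplying both sides by 35: x ≡ 35·10 = 350 ≡ 32 (mod 53).

32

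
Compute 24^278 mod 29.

7

By repeated squaring mod 29: 24^1≡24, 24^2≡25, 24^4≡16, 24^8≡24, 24^16≡25, 24^32≡16, 24^64≡24, 24^128≡25, 24^256≡16.
Since 278 = 2 + 4 + 16 + 256 in binary, 24^278 ≡ 25·16·25·16 ≡ 7 (mod 29).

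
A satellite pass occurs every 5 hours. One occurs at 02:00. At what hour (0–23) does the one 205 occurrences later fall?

19

205·5 = 1025.
1025 mod 24 = 17 (since 42·24 = 1008).
(2 + 17) mod 24 = 19.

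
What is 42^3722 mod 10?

Powers of 2 mod 10 repeat with period 4: 2, 4, 8, 6.
3722 mod 4 = 2, so the last digit matches 2^2 = 4.

4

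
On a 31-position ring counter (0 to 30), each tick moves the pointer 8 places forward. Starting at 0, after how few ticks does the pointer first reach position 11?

13

8⁻¹ ≡ 4 (mod 31) because 8·4 = 32 = 1·31 + 1.
Multiplying both sides by 4: x ≡ 4·11 = 44 ≡ 13 (mod 31).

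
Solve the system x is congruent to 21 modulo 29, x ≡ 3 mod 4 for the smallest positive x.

79

Since 4·22 ≡ 1 (mod 29), take x = 3 + 4·((21−3)·22 mod 29) = 3 + 4·19 = 79.
Check: 79 mod 29 = 21, 79 mod 4 = 3.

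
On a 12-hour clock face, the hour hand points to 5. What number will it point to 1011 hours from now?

8

1011 = 84·12 + 3, so 1011 mod 12 = 3.
5 + 3 → 8 on a 12-hour dial.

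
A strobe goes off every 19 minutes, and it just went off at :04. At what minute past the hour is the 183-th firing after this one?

183·19 = 3477.
3477 = 57·60 + 57, so 3477 mod 60 = 57.
(4 + 57) mod 60 = 1.

1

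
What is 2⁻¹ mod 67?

34

2·34 = 68 = 1·67 + 1, so 2⁻¹ ≡ 34 (mod 67).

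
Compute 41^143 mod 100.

By repeated squaring mod 100: 41^1≡41, 41^2≡81, 41^4≡61, 41^8≡21, 41^16≡41, 41^32≡81, 41^64≡61, 41^128≡21.
143 = 1 + 2 + 4 + 8 + 128, so 41^143 ≡ 41·81·61·21·21 ≡ 21 (mod 100).

21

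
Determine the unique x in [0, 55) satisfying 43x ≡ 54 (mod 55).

23

The inverse of 43 mod 55 is 32 (since 43·32 = 1376 ≡ 1).
Multiplying both sides by 32: x ≡ 32·54 = 1728 ≡ 23 (mod 55).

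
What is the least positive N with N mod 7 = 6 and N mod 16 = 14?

62

Since 16·4 ≡ 1 (mod 7), take x = 14 + 16·((6−14)·4 mod 7) = 14 + 16·3 = 62.
Check: 62 mod 7 = 6, 62 mod 16 = 14.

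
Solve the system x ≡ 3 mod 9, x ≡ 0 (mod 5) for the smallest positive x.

x ≡ 0 (mod 5) gives x ∈ {0, 5, 10, 15, 20, 25, 30}.
The first of these with x mod 9 = 3 is 30.

30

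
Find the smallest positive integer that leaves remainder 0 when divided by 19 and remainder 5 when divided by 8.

x ≡ 5 (mod 8) gives x ∈ {5, 13, 21, 29, 37, 45, 53, 61, …}.
The first of these with x mod 19 = 0 is 133.

133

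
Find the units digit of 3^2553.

3

The units digit of 3^n cycles with period 4: 3, 9, 7, 1, …
2553 mod 4 = 1, so the last digit matches 3^1 = 3.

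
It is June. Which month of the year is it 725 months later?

November

725 = 60·12 + 5, so 725 mod 12 = 5.
June + 5 months → November.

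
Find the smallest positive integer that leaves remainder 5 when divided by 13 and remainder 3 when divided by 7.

31

Since 7·2 ≡ 1 (mod 13), take x = 3 + 7·((5−3)·2 mod 13) = 3 + 7·4 = 31.
Check: 31 mod 13 = 5, 31 mod 7 = 3.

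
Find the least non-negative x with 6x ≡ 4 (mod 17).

6⁻¹ ≡ 3 (mod 17) because 6·3 = 18 = 1·17 + 1.
So x ≡ 3·4 = 12 ≡ 12 (mod 17).

12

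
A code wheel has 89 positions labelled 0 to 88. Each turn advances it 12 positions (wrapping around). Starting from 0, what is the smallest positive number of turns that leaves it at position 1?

52

89 = 7·12 + 5
12 = 2·5 + 2
5 = 2·2 + 1
2 = 2·1 + 0
Back-substituting gives 12·52 ≡ 1 (mod 89).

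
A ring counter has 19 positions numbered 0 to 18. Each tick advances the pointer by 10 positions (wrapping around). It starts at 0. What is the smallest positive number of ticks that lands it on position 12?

10⁻¹ ≡ 2 (mod 19) because 10·2 = 20 = 1·19 + 1.
Multiplying both sides by 2: x ≡ 2·12 = 24 ≡ 5 (mod 19).

5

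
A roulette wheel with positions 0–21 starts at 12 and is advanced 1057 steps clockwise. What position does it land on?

13

1057 = 48·22 + 1, so 1057 mod 22 = 1.
(12 + 1) mod 22 = 13.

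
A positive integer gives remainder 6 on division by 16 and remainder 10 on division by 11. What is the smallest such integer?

x ≡ 10 (mod 11) gives x ∈ {10, 21, 32, 43, 54}.
The first of these with x mod 16 = 6 is 54.

54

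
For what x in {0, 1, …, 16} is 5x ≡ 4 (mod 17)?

11

5⁻¹ ≡ 7 (mod 17) because 5·7 = 35 = 2·17 + 1.
Multiplying both sides by 7: x ≡ 7·4 = 28 ≡ 11 (mod 17).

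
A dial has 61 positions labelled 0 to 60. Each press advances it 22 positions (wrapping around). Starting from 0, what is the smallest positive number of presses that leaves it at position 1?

25

22·25 = 550 = 9·61 + 1, so 22⁻¹ ≡ 25 (mod 61).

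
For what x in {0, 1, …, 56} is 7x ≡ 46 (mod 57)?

The inverse of 7 mod 57 is 49 (since 7·49 = 343 ≡ 1).
Multiplying both sides by 49: x ≡ 49·46 = 2254 ≡ 31 (mod 57).

31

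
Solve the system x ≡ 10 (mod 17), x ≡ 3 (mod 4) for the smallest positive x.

x ≡ 3 (mod 4) gives x ∈ {3, 7, 11, 15, 19, 23, 27}.
The first of these with x mod 17 = 10 is 27.

27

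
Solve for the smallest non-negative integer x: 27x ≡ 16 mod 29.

21

27⁻¹ ≡ 14 (mod 29) because 27·14 = 378 = 13·29 + 1.
So x ≡ 14·16 = 224 ≡ 21 (mod 29).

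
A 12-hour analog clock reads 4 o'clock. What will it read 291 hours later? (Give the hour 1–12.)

7

291 mod 12 = 3 (since 24·12 = 288).
4 + 3 → 7 on a 12-hour dial.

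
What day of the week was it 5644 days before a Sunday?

Friday

Dividing 5644 by 7 gives quotient 806 and remainder 2.
Sunday − 2 days → Friday.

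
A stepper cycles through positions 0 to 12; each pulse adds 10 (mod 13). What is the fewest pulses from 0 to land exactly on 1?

4

10·4 = 40 = 3·13 + 1, so 10⁻¹ ≡ 4 (mod 13).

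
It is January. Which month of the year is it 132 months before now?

Dividing 132 by 12 gives quotient 11 and remainder 0.
January − 0 months → January.

January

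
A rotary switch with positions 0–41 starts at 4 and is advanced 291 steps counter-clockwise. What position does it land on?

7

291 = 6·42 + 39, so 291 mod 42 = 39.
(4 − 39) mod 42 = 7.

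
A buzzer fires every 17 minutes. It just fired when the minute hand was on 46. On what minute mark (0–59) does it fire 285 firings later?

285·17 = 4845.
Dividing 4845 by 60 gives quotient 80 and remainder 45.
(46 + 45) mod 60 = 31.

31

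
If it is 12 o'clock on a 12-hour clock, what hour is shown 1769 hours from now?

1769 − 147·12 = 5, so 1769 ≡ 5 (mod 12).
12 + 5 → 5 on a 12-hour dial.

5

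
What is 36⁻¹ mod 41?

41 = 1·36 + 5
36 = 7·5 + 1
5 = 5·1 + 0
Back-substituting gives 36·8 ≡ 1 (mod 41).

8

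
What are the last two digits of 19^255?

99

Successive squares of 19 mod 100: 19^1≡19, 19^2≡61, 19^4≡21, 19^8≡41, 19^16≡81, 19^32≡61, 19^64≡21, 19^128≡41.
Since 255 = 1 + 2 + 4 + 8 + 16 + 32 + 64 + 128 in binary, 19^255 ≡ 19·61·21·41·81·61·21·41 ≡ 99 (mod 100).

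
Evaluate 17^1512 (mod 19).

1

By repeated squaring mod 19: 17^1≡17, 17^2≡4, 17^4≡16, 17^8≡9, 17^16≡5, 17^32≡6, 17^64≡17, 17^128≡4, 17^256≡16, 17^512≡9, 17^1024≡5.
Since 1512 = 8 + 32 + 64 + 128 + 256 + 1024 in binary, 17^1512 ≡ 9·6·17·4·16·5 ≡ 1 (mod 19).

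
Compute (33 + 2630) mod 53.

13

2630 − 49·53 = 33, so 2630 ≡ 33 (mod 53).
(33 + 33) mod 53 = 13.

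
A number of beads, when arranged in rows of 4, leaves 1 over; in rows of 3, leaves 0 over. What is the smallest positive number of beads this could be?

9

Since 3·3 ≡ 1 (mod 4), take x = 0 + 3·((1−0)·3 mod 4) = 0 + 3·3 = 9.
Check: 9 mod 4 = 1, 9 mod 3 = 0.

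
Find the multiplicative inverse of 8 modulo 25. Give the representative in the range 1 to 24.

25 = 3·8 + 1
8 = 8·1 + 0
Back-substituting gives 8·22 ≡ 1 (mod 25).

22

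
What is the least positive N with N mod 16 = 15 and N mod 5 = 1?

31

x ≡ 1 (mod 5) gives x ∈ {1, 6, 11, 16, 21, 26, 31}.
The first of these with x mod 16 = 15 is 31.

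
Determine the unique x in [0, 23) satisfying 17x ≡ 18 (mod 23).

20

The inverse of 17 mod 23 is 19 (since 17·19 = 323 ≡ 1).
Multiplying both sides by 19: x ≡ 19·18 = 342 ≡ 20 (mod 23).
Check: 17·20 = 340 = 14·23 + 18.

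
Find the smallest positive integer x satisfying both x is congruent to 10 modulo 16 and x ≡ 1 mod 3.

10

Since 3·11 ≡ 1 (mod 16), take x = 1 + 3·((10−1)·11 mod 16) = 1 + 3·3 = 10.
Check: 10 mod 16 = 10, 10 mod 3 = 1.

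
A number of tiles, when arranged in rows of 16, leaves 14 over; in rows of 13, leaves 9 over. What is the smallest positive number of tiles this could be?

x ≡ 9 (mod 13) gives x ∈ {9, 22, 35, 48, 61, 74, 87, 100, …}.
The first of these with x mod 16 = 14 is 126.

126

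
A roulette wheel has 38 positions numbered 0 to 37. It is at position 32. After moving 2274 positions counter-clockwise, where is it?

2274 = 59·38 + 32, so 2274 mod 38 = 32.
(32 − 32) mod 38 = 0.

0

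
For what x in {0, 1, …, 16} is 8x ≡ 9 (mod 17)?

16

The inverse of 8 mod 17 is 15 (since 8·15 = 120 ≡ 1).
So x ≡ 15·9 = 135 ≡ 16 (mod 17).
Check: 8·16 = 128 = 7·17 + 9.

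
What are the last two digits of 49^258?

01

By repeated squaring mod 100: 49^1≡49, 49^2≡1, 49^4≡1, 49^8≡1, 49^16≡1, 49^32≡1, 49^64≡1, 49^128≡1, 49^256≡1.
258 = 2 + 256, so 49^258 ≡ 1·1 ≡ 1 (mod 100).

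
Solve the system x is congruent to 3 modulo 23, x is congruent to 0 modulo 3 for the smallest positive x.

x ≡ 0 (mod 3) gives x ∈ {0, 3}.
The first of these with x mod 23 = 3 is 3.

3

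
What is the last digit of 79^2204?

Last digits of 9^n: 9, 1 (period 2).
2204 leaves remainder 0 on division by 2, so 79^2204 ends in 1.

1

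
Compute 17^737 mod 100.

Successive squares of 17 mod 100: 17^1≡17, 17^2≡89, 17^4≡21, 17^8≡41, 17^16≡81, 17^32≡61, 17^64≡21, 17^128≡41, 17^256≡81, 17^512≡61.
737 = 1 + 32 + 64 + 128 + 512, so 17^737 ≡ 17·61·21·41·61 ≡ 77 (mod 100).

77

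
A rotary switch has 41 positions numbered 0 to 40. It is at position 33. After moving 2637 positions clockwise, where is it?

5

2637 mod 41 = 13 (since 64·41 = 2624).
(33 + 13) mod 41 = 5.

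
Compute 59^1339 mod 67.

Square-and-reduce mod 67: 59^1≡59, 59^2≡64, 59^4≡9, 59^8≡14, 59^16≡62, 59^32≡25, 59^64≡22, 59^128≡15, 59^256≡24, 59^512≡40, 59^1024≡59.
1339 = 1 + 2 + 8 + 16 + 32 + 256 + 1024, so 59^1339 ≡ 59·64·14·62·25·24·59 ≡ 14 (mod 67).

14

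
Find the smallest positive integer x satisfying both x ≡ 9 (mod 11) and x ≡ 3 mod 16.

163

Since 16·9 ≡ 1 (mod 11), take x = 3 + 16·((9−3)·9 mod 11) = 3 + 16·10 = 163.
Check: 163 mod 11 = 9, 163 mod 16 = 3.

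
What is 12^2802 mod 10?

4

Last digits of 2^n: 2, 4, 8, 6 (period 4).
2802 mod 4 = 2, so the last digit matches 2^2 = 4.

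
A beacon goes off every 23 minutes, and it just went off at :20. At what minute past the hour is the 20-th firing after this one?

20·23 = 460.
Dividing 460 by 60 gives quotient 7 and remainder 40.
(20 + 40) mod 60 = 0.

0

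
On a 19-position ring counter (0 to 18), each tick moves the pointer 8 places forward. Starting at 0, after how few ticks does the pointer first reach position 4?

8⁻¹ ≡ 12 (mod 19) because 8·12 = 96 = 5·19 + 1.
Multiplying both sides by 12: x ≡ 12·4 = 48 ≡ 10 (mod 19).
Check: 8·10 = 80 = 4·19 + 4.

10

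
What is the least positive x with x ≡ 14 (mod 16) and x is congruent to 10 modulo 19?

238

x ≡ 14 (mod 16) gives x ∈ {14, 30, 46, 62, 78, 94, 110, 126, …}.
The first of these with x mod 19 = 10 is 238.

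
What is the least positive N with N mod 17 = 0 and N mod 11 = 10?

x ≡ 10 (mod 11) gives x ∈ {10, 21, 32, 43, 54, 65, 76, 87, …}.
The first of these with x mod 17 = 0 is 153.

153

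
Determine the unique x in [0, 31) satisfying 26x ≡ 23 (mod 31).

14

26⁻¹ ≡ 6 (mod 31) because 26·6 = 156 = 5·31 + 1.
Multiplying both sides by 6: x ≡ 6·23 = 138 ≡ 14 (mod 31).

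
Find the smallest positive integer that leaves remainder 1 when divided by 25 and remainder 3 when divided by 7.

x ≡ 3 (mod 7) gives x ∈ {3, 10, 17, 24, 31, 38, 45, 52, …}.
The first of these with x mod 25 = 1 is 101.

101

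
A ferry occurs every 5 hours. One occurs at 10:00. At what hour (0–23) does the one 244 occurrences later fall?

244·5 = 1220.
1220 mod 24 = 20 (since 50·24 = 1200).
(10 + 20) mod 24 = 6.

6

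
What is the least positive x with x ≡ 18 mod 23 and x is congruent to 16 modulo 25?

x ≡ 18 (mod 23) gives x ∈ {18, 41}.
The first of these with x mod 25 = 16 is 41.

41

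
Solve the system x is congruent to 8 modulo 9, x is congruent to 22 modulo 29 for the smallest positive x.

80

Since 29·5 ≡ 1 (mod 9), take x = 22 + 29·((8−22)·5 mod 9) = 22 + 29·2 = 80.
Check: 80 mod 9 = 8, 80 mod 29 = 22.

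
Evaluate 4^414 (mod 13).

1

Successive squares of 4 mod 13: 4^1≡4, 4^2≡3, 4^4≡9, 4^8≡3, 4^16≡9, 4^32≡3, 4^64≡9, 4^128≡3, 4^256≡9.
414 = 2 + 4 + 8 + 16 + 128 + 256, so 4^414 ≡ 3·9·3·9·3·9 ≡ 1 (mod 13).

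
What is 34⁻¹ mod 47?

18

34·18 = 612 = 13·47 + 1, so 34⁻¹ ≡ 18 (mod 47).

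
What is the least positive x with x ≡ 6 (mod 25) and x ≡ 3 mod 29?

Since 29·19 ≡ 1 (mod 25), take x = 3 + 29·((6−3)·19 mod 25) = 3 + 29·7 = 206.
Check: 206 mod 25 = 6, 206 mod 29 = 3.

206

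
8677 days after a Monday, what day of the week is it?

Friday

8677 mod 7 = 4 (since 1239·7 = 8673).
Monday + 4 days → Friday.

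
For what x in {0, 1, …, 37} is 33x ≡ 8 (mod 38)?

6

The inverse of 33 mod 38 is 15 (since 33·15 = 495 ≡ 1).
So x ≡ 15·8 = 120 ≡ 6 (mod 38).
Check: 33·6 = 198 = 5·38 + 8.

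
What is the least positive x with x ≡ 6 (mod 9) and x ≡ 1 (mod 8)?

33

x ≡ 1 (mod 8) gives x ∈ {1, 9, 17, 25, 33}.
The first of these with x mod 9 = 6 is 33.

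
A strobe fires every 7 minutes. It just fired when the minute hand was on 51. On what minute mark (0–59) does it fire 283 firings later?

52

283·7 = 1981.
Dividing 1981 by 60 gives quotient 33 and remainder 1.
(51 + 1) mod 60 = 52.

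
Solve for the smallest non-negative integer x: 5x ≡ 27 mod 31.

The inverse of 5 mod 31 is 25 (since 5·25 = 125 ≡ 1).
So x ≡ 25·27 = 675 ≡ 24 (mod 31).
Check: 5·24 = 120 = 3·31 + 27.

24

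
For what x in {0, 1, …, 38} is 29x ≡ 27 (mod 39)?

29⁻¹ ≡ 35 (mod 39) because 29·35 = 1015 = 26·39 + 1.
So x ≡ 35·27 = 945 ≡ 9 (mod 39).
Check: 29·9 = 261 = 6·39 + 27.

9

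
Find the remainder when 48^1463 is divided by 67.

By repeated squaring mod 67: 48^1≡48, 48^2≡26, 48^4≡6, 48^8≡36, 48^16≡23, 48^32≡60, 48^64≡49, 48^128≡56, 48^256≡54, 48^512≡35, 48^1024≡19.
Since 1463 = 1 + 2 + 4 + 16 + 32 + 128 + 256 + 1024 in binary, 48^1463 ≡ 48·26·6·23·60·56·54·19 ≡ 38 (mod 67).

38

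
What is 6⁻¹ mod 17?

3

17 = 2·6 + 5
6 = 1·5 + 1
5 = 5·1 + 0
Back-substituting gives 6·3 ≡ 1 (mod 17).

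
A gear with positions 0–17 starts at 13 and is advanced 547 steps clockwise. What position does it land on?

2

547 − 30·18 = 7, so 547 ≡ 7 (mod 18).
(13 + 7) mod 18 = 2.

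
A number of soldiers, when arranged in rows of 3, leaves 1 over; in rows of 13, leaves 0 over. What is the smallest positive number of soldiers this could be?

x ≡ 1 (mod 3) gives x ∈ {1, 4, 7, 10, 13}.
The first of these with x mod 13 = 0 is 13.

13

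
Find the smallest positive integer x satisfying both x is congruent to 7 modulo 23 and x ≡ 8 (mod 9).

53

x ≡ 8 (mod 9) gives x ∈ {8, 17, 26, 35, 44, 53}.
The first of these with x mod 23 = 7 is 53.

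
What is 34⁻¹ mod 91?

83

34·83 = 2822 = 31·91 + 1, so 34⁻¹ ≡ 83 (mod 91).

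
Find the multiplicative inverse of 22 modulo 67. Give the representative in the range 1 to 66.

22·64 = 1408 = 21·67 + 1, so 22⁻¹ ≡ 64 (mod 67).

64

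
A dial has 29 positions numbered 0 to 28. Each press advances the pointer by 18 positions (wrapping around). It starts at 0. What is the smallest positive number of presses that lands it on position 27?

16

18⁻¹ ≡ 21 (mod 29) because 18·21 = 378 = 13·29 + 1.
Multiplying both sides by 21: x ≡ 21·27 = 567 ≡ 16 (mod 29).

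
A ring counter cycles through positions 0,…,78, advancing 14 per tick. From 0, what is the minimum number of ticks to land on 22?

58

14⁻¹ ≡ 17 (mod 79) because 14·17 = 238 = 3·79 + 1.
Multiplying both sides by 17: x ≡ 17·22 = 374 ≡ 58 (mod 79).
Check: 14·58 = 812 = 10·79 + 22.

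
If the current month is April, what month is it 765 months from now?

765 mod 12 = 9 (since 63·12 = 756).
April + 9 months → January.

January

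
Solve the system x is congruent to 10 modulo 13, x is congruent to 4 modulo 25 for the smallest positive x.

179

x ≡ 10 (mod 13) gives x ∈ {10, 23, 36, 49, 62, 75, 88, 101, …}.
The first of these with x mod 25 = 4 is 179.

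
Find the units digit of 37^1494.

The units digit of 37^n cycles with period 4: 7, 9, 3, 1, …
1494 mod 4 = 2, so the last digit matches 7^2 = 9.

9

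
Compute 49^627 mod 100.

49

Square-and-reduce mod 100: 49^1≡49, 49^2≡1, 49^4≡1, 49^8≡1, 49^16≡1, 49^32≡1, 49^64≡1, 49^128≡1, 49^256≡1, 49^512≡1.
627 = 1 + 2 + 16 + 32 + 64 + 512, so 49^627 ≡ 49·1·1·1·1·1 ≡ 49 (mod 100).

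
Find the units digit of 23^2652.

Powers of 3 mod 10 repeat with period 4: 3, 9, 7, 1.
2652 mod 4 = 0, so the last digit matches 3^4 = 1.

1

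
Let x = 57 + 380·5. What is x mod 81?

380·5 = 1900.
1900 mod 81 = 37 (since 23·81 = 1863).
(57 + 37) mod 81 = 13.

13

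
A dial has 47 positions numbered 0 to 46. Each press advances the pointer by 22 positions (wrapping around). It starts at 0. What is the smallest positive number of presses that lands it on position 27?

29

22⁻¹ ≡ 15 (mod 47) because 22·15 = 330 = 7·47 + 1.
So x ≡ 15·27 = 405 ≡ 29 (mod 47).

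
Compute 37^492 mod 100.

81

Square-and-reduce mod 100: 37^1≡37, 37^2≡69, 37^4≡61, 37^8≡21, 37^16≡41, 37^32≡81, 37^64≡61, 37^128≡21, 37^256≡41.
492 = 4 + 8 + 32 + 64 + 128 + 256, so 37^492 ≡ 61·21·81·61·21·41 ≡ 81 (mod 100).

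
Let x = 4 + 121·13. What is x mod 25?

2

121·13 = 1573.
1573 mod 25 = 23 (since 62·25 = 1550).
(4 + 23) mod 25 = 2.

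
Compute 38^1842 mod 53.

16

Square-and-reduce mod 53: 38^1≡38, 38^2≡13, 38^4≡10, 38^8≡47, 38^16≡36, 38^32≡24, 38^64≡46, 38^128≡49, 38^256≡16, 38^512≡44, 38^1024≡28.
1842 = 2 + 16 + 32 + 256 + 512 + 1024, so 38^1842 ≡ 13·36·24·16·44·28 ≡ 16 (mod 53).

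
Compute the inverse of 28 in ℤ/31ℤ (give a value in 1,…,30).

31 = 1·28 + 3
28 = 9·3 + 1
3 = 3·1 + 0
Back-substituting gives 28·10 ≡ 1 (mod 31).

10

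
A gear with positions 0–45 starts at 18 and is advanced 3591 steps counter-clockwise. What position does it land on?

Dividing 3591 by 46 gives quotient 78 and remainder 3.
(18 − 3) mod 46 = 15.

15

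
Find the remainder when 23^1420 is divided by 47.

Successive squares of 23 mod 47: 23^1≡23, 23^2≡12, 23^4≡3, 23^8≡9, 23^16≡34, 23^32≡28, 23^64≡32, 23^128≡37, 23^256≡6, 23^512≡36, 23^1024≡27.
1420 = 4 + 8 + 128 + 256 + 1024, so 23^1420 ≡ 3·9·37·6·27 ≡ 17 (mod 47).

17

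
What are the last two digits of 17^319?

53

By repeated squaring mod 100: 17^1≡17, 17^2≡89, 17^4≡21, 17^8≡41, 17^16≡81, 17^32≡61, 17^64≡21, 17^128≡41, 17^256≡81.
Since 319 = 1 + 2 + 4 + 8 + 16 + 32 + 256 in binary, 17^319 ≡ 17·89·21·41·81·61·81 ≡ 53 (mod 100).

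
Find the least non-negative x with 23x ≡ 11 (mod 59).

21

The inverse of 23 mod 59 is 18 (since 23·18 = 414 ≡ 1).
So x ≡ 18·11 = 198 ≡ 21 (mod 59).
Check: 23·21 = 483 = 8·59 + 11.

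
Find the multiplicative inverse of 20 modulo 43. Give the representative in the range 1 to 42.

43 = 2·20 + 3
20 = 6·3 + 2
3 = 1·2 + 1
2 = 2·1 + 0
Back-substituting gives 20·28 ≡ 1 (mod 43).

28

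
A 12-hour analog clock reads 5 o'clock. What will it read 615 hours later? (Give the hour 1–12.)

615 = 51·12 + 3, so 615 mod 12 = 3.
5 + 3 → 8 on a 12-hour dial.

8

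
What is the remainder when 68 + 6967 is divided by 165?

6967 − 42·165 = 37, so 6967 ≡ 37 (mod 165).
(68 + 37) mod 165 = 105.

105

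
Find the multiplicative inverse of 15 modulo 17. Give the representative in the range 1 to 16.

8

17 = 1·15 + 2
15 = 7·2 + 1
2 = 2·1 + 0
Back-substituting gives 15·8 ≡ 1 (mod 17).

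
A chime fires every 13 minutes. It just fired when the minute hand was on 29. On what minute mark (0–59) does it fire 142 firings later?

15

142·13 = 1846.
1846 = 30·60 + 46, so 1846 mod 60 = 46.
(29 + 46) mod 60 = 15.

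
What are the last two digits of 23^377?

03

Square-and-reduce mod 100: 23^1≡23, 23^2≡29, 23^4≡41, 23^8≡81, 23^16≡61, 23^32≡21, 23^64≡41, 23^128≡81, 23^256≡61.
377 = 1 + 8 + 16 + 32 + 64 + 256, so 23^377 ≡ 23·81·61·21·41·61 ≡ 3 (mod 100).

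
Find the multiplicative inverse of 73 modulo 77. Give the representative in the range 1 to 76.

77 = 1·73 + 4
73 = 18·4 + 1
4 = 4·1 + 0
Back-substituting gives 73·19 ≡ 1 (mod 77).

19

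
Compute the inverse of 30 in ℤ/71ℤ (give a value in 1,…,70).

45

71 = 2·30 + 11
30 = 2·11 + 8
11 = 1·8 + 3
8 = 2·3 + 2
3 = 1·2 + 1
2 = 2·1 + 0
Back-substituting gives 30·45 ≡ 1 (mod 71).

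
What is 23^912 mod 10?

1

Last digits of 3^n: 3, 9, 7, 1 (period 4).
912 leaves remainder 0 on division by 4, so 23^912 ends in 1.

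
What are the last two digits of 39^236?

61

Square-and-reduce mod 100: 39^1≡39, 39^2≡21, 39^4≡41, 39^8≡81, 39^16≡61, 39^32≡21, 39^64≡41, 39^128≡81.
236 = 4 + 8 + 32 + 64 + 128, so 39^236 ≡ 41·81·21·41·81 ≡ 61 (mod 100).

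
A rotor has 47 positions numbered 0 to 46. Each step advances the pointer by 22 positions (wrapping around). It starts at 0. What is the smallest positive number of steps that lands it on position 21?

33

The inverse of 22 mod 47 is 15 (since 22·15 = 330 ≡ 1).
So x ≡ 15·21 = 315 ≡ 33 (mod 47).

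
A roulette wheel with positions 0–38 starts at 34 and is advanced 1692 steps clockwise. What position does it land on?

1692 − 43·39 = 15, so 1692 ≡ 15 (mod 39).
(34 + 15) mod 39 = 10.

10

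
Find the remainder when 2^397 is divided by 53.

31

By repeated squaring mod 53: 2^1≡2, 2^2≡4, 2^4≡16, 2^8≡44, 2^16≡28, 2^32≡42, 2^64≡15, 2^128≡13, 2^256≡10.
397 = 1 + 4 + 8 + 128 + 256, so 2^397 ≡ 2·16·44·13·10 ≡ 31 (mod 53).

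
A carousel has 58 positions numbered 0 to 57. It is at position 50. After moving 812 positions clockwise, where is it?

50

812 mod 58 = 0 (since 14·58 = 812).
(50 + 0) mod 58 = 50.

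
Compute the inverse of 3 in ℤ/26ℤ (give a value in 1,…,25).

9

3·9 = 27 = 1·26 + 1, so 3⁻¹ ≡ 9 (mod 26).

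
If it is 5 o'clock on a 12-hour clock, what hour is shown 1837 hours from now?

6

1837 − 153·12 = 1, so 1837 ≡ 1 (mod 12).
5 + 1 → 6 on a 12-hour dial.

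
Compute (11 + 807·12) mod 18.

807·12 = 9684.
9684 − 538·18 = 0, so 9684 ≡ 0 (mod 18).
(11 + 0) mod 18 = 11.

11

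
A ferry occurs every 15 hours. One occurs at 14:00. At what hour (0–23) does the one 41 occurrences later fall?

5

41·15 = 615.
615 = 25·24 + 15, so 615 mod 24 = 15.
(14 + 15) mod 24 = 5.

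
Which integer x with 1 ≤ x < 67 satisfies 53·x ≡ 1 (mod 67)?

53·43 = 2279 = 34·67 + 1, so 53⁻¹ ≡ 43 (mod 67).

43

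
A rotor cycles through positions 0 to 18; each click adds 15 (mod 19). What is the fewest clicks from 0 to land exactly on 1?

15·14 = 210 = 11·19 + 1, so 15⁻¹ ≡ 14 (mod 19).

14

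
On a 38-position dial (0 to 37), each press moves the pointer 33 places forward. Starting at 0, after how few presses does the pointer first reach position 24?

18

33⁻¹ ≡ 15 (mod 38) because 33·15 = 495 = 13·38 + 1.
So x ≡ 15·24 = 360 ≡ 18 (mod 38).
Check: 33·18 = 594 = 15·38 + 24.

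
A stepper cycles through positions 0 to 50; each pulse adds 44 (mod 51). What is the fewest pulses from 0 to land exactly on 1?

29

51 = 1·44 + 7
44 = 6·7 + 2
7 = 3·2 + 1
2 = 2·1 + 0
Back-substituting gives 44·29 ≡ 1 (mod 51).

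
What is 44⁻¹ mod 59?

55

44·55 = 2420 = 41·59 + 1, so 44⁻¹ ≡ 55 (mod 59).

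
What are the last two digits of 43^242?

Successive squares of 43 mod 100: 43^1≡43, 43^2≡49, 43^4≡1, 43^8≡1, 43^16≡1, 43^32≡1, 43^64≡1, 43^128≡1.
Since 242 = 2 + 16 + 32 + 64 + 128 in binary, 43^242 ≡ 49·1·1·1·1 ≡ 49 (mod 100).

49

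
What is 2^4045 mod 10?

Last digits of 2^n: 2, 4, 8, 6 (period 4).
4045 mod 4 = 1, so the last digit matches 2^1 = 2.

2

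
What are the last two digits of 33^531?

Successive squares of 33 mod 100: 33^1≡33, 33^2≡89, 33^4≡21, 33^8≡41, 33^16≡81, 33^32≡61, 33^64≡21, 33^128≡41, 33^256≡81, 33^512≡61.
Since 531 = 1 + 2 + 16 + 512 in binary, 33^531 ≡ 33·89·81·61 ≡ 17 (mod 100).

17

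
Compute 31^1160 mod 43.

9

Square-and-reduce mod 43: 31^1≡31, 31^2≡15, 31^4≡10, 31^8≡14, 31^16≡24, 31^32≡17, 31^64≡31, 31^128≡15, 31^256≡10, 31^512≡14, 31^1024≡24.
1160 = 8 + 128 + 1024, so 31^1160 ≡ 14·15·24 ≡ 9 (mod 43).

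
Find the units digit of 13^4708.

1

Powers of 3 mod 10 repeat with period 4: 3, 9, 7, 1.
4708 mod 4 = 0, so the last digit matches 3^4 = 1.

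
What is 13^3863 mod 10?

Powers of 3 mod 10 repeat with period 4: 3, 9, 7, 1.
3863 mod 4 = 3, so the last digit matches 3^3 = 7.

7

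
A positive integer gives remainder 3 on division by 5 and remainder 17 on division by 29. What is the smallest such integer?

133

x ≡ 3 (mod 5) gives x ∈ {3, 8, 13, 18, 23, 28, 33, 38, …}.
The first of these with x mod 29 = 17 is 133.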